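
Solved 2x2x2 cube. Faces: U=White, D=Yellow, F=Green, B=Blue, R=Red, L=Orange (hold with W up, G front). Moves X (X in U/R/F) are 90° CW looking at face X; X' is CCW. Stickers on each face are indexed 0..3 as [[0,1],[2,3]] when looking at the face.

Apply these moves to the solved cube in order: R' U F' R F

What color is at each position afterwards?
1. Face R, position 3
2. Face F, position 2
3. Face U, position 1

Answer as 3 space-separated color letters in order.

Answer: B G W

Derivation:
After move 1 (R'): R=RRRR U=WBWB F=GWGW D=YGYG B=YBYB
After move 2 (U): U=WWBB F=RRGW R=YBRR B=OOYB L=GWOO
After move 3 (F'): F=RWRG U=WWYR R=GBYR D=WOYG L=GBOB
After move 4 (R): R=YGRB U=WWYG F=RORG D=WYYO B=ROWB
After move 5 (F): F=RRGO U=WWBB R=YGGB D=RYYO L=GWOY
Query 1: R[3] = B
Query 2: F[2] = G
Query 3: U[1] = W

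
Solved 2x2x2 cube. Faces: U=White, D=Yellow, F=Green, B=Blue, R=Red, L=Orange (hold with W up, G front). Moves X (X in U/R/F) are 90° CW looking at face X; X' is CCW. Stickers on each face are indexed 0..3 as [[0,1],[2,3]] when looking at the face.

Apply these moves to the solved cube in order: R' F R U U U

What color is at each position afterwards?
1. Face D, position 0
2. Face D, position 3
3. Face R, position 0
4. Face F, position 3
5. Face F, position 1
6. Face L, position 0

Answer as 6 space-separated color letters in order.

After move 1 (R'): R=RRRR U=WBWB F=GWGW D=YGYG B=YBYB
After move 2 (F): F=GGWW U=WBOO R=WRBR D=RRYG L=OYOG
After move 3 (R): R=BWRR U=WGOW F=GRWG D=RYYY B=OBBB
After move 4 (U): U=OWWG F=BWWG R=OBRR B=OYBB L=GROG
After move 5 (U): U=WOGW F=OBWG R=OYRR B=GRBB L=BWOG
After move 6 (U): U=GWWO F=OYWG R=GRRR B=BWBB L=OBOG
Query 1: D[0] = R
Query 2: D[3] = Y
Query 3: R[0] = G
Query 4: F[3] = G
Query 5: F[1] = Y
Query 6: L[0] = O

Answer: R Y G G Y O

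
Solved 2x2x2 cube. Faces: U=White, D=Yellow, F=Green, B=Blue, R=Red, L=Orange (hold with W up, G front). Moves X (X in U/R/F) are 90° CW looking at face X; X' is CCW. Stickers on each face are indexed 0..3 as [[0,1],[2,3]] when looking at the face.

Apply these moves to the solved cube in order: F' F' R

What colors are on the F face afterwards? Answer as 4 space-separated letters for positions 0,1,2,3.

Answer: G W G Y

Derivation:
After move 1 (F'): F=GGGG U=WWRR R=YRYR D=OOYY L=OWOW
After move 2 (F'): F=GGGG U=WWYY R=OROR D=WWYY L=OROR
After move 3 (R): R=OORR U=WGYG F=GWGY D=WBYB B=YBWB
Query: F face = GWGY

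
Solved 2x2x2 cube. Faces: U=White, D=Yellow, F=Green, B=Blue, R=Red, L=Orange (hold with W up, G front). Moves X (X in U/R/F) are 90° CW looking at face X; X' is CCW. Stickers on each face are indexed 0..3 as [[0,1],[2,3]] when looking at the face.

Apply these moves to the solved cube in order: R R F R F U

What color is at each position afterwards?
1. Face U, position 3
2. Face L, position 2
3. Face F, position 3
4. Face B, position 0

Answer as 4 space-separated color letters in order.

Answer: G O R O

Derivation:
After move 1 (R): R=RRRR U=WGWG F=GYGY D=YBYB B=WBWB
After move 2 (R): R=RRRR U=WYWY F=GBGB D=YWYW B=GBGB
After move 3 (F): F=GGBB U=WYOO R=WRYR D=RRYW L=OYOW
After move 4 (R): R=YWRR U=WGOB F=GRBW D=RGYG B=OBYB
After move 5 (F): F=BGWR U=WGWY R=OWBR D=RYYG L=OROG
After move 6 (U): U=WWYG F=OWWR R=OBBR B=ORYB L=BGOG
Query 1: U[3] = G
Query 2: L[2] = O
Query 3: F[3] = R
Query 4: B[0] = O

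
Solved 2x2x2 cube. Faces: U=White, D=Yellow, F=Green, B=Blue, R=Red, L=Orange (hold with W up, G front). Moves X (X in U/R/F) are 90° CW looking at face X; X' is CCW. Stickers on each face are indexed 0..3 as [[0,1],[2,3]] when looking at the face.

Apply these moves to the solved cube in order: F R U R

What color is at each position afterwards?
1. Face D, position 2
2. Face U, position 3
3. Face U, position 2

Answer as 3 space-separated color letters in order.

Answer: Y Y G

Derivation:
After move 1 (F): F=GGGG U=WWOO R=WRWR D=RRYY L=OYOY
After move 2 (R): R=WWRR U=WGOG F=GRGY D=RBYB B=OBWB
After move 3 (U): U=OWGG F=WWGY R=OBRR B=OYWB L=GROY
After move 4 (R): R=RORB U=OWGY F=WBGB D=RWYO B=GYWB
Query 1: D[2] = Y
Query 2: U[3] = Y
Query 3: U[2] = G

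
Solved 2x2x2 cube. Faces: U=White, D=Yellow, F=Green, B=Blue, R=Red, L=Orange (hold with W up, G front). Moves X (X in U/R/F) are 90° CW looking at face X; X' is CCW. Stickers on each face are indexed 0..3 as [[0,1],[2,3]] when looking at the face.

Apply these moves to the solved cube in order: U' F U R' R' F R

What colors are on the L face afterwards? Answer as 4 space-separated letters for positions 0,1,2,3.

Answer: G R O W

Derivation:
After move 1 (U'): U=WWWW F=OOGG R=GGRR B=RRBB L=BBOO
After move 2 (F): F=GOGO U=WWOB R=WGWR D=RGYY L=BYOY
After move 3 (U): U=OWBW F=WGGO R=RRWR B=BYBB L=GOOY
After move 4 (R'): R=RRRW U=OBBB F=WWGW D=RGYO B=YYGB
After move 5 (R'): R=RWRR U=OGBY F=WBGB D=RWYW B=OYGB
After move 6 (F): F=GWBB U=OGYO R=BWYR D=RRYW L=GROW
After move 7 (R): R=YBRW U=OWYB F=GRBW D=RGYO B=OYGB
Query: L face = GROW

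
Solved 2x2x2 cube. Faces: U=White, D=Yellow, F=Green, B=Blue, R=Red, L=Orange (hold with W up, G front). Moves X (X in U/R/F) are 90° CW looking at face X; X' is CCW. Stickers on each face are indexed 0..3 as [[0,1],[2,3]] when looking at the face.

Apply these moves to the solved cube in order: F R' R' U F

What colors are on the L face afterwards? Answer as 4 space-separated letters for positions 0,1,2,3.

Answer: G R O W

Derivation:
After move 1 (F): F=GGGG U=WWOO R=WRWR D=RRYY L=OYOY
After move 2 (R'): R=RRWW U=WBOB F=GWGO D=RGYG B=YBRB
After move 3 (R'): R=RWRW U=WROY F=GBGB D=RWYO B=GBGB
After move 4 (U): U=OWYR F=RWGB R=GBRW B=OYGB L=GBOY
After move 5 (F): F=GRBW U=OWYB R=YBRW D=RGYO L=GROW
Query: L face = GROW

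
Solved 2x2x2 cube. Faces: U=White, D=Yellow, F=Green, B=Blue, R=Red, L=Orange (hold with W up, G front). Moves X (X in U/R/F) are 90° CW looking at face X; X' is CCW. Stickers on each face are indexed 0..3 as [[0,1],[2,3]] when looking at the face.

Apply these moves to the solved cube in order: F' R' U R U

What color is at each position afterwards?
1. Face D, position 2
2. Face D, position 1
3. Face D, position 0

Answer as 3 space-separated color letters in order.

After move 1 (F'): F=GGGG U=WWRR R=YRYR D=OOYY L=OWOW
After move 2 (R'): R=RRYY U=WBRB F=GWGR D=OGYG B=YBOB
After move 3 (U): U=RWBB F=RRGR R=YBYY B=OWOB L=GWOW
After move 4 (R): R=YYYB U=RRBR F=RGGG D=OOYO B=BWWB
After move 5 (U): U=BRRR F=YYGG R=BWYB B=GWWB L=RGOW
Query 1: D[2] = Y
Query 2: D[1] = O
Query 3: D[0] = O

Answer: Y O O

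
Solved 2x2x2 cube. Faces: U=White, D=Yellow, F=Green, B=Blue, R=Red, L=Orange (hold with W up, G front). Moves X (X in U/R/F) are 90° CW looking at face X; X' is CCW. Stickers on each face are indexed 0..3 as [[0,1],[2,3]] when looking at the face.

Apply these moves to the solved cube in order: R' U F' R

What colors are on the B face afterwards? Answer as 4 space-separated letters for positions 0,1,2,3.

Answer: R O W B

Derivation:
After move 1 (R'): R=RRRR U=WBWB F=GWGW D=YGYG B=YBYB
After move 2 (U): U=WWBB F=RRGW R=YBRR B=OOYB L=GWOO
After move 3 (F'): F=RWRG U=WWYR R=GBYR D=WOYG L=GBOB
After move 4 (R): R=YGRB U=WWYG F=RORG D=WYYO B=ROWB
Query: B face = ROWB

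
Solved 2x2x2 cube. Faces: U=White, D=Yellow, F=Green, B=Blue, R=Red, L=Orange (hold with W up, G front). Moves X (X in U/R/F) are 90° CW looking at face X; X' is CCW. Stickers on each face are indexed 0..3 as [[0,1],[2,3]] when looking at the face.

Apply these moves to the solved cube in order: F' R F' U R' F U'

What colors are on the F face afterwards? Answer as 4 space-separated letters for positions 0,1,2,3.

Answer: O W G W

Derivation:
After move 1 (F'): F=GGGG U=WWRR R=YRYR D=OOYY L=OWOW
After move 2 (R): R=YYRR U=WGRG F=GOGY D=OBYB B=RBWB
After move 3 (F'): F=OYGG U=WGYR R=BYOR D=WWYB L=OGOR
After move 4 (U): U=YWRG F=BYGG R=RBOR B=OGWB L=OYOR
After move 5 (R'): R=BRRO U=YWRO F=BWGG D=WYYG B=BGWB
After move 6 (F): F=GBGW U=YWRY R=RROO D=RBYG L=OWOY
After move 7 (U'): U=WYYR F=OWGW R=GBOO B=RRWB L=BGOY
Query: F face = OWGW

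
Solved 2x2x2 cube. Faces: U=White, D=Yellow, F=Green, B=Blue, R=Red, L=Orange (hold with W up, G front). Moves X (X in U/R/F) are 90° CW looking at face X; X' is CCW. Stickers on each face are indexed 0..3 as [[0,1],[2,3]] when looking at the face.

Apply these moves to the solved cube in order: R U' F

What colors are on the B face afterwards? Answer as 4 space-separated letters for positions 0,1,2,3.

Answer: R R W B

Derivation:
After move 1 (R): R=RRRR U=WGWG F=GYGY D=YBYB B=WBWB
After move 2 (U'): U=GGWW F=OOGY R=GYRR B=RRWB L=WBOO
After move 3 (F): F=GOYO U=GGOB R=WYWR D=RGYB L=WYOB
Query: B face = RRWB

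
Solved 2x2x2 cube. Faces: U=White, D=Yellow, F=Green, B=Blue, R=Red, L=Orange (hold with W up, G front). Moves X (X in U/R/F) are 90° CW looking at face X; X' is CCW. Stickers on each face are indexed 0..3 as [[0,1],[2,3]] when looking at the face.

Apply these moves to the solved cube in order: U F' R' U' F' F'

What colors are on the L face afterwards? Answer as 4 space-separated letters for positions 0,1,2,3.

Answer: Y Y O R

Derivation:
After move 1 (U): U=WWWW F=RRGG R=BBRR B=OOBB L=GGOO
After move 2 (F'): F=RGRG U=WWBR R=YBYR D=GOYY L=GWOW
After move 3 (R'): R=BRYY U=WBBO F=RWRR D=GGYG B=YOOB
After move 4 (U'): U=BOWB F=GWRR R=RWYY B=BROB L=YOOW
After move 5 (F'): F=WRGR U=BORY R=GWGY D=OWYG L=YBOW
After move 6 (F'): F=RRWG U=BOGG R=WWOY D=BWYG L=YYOR
Query: L face = YYOR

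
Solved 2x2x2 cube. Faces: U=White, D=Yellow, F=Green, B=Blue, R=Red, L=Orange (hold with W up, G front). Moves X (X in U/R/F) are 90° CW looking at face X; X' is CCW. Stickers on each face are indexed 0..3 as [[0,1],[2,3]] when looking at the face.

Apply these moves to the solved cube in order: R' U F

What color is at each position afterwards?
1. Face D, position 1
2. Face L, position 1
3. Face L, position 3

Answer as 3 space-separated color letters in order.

Answer: Y Y G

Derivation:
After move 1 (R'): R=RRRR U=WBWB F=GWGW D=YGYG B=YBYB
After move 2 (U): U=WWBB F=RRGW R=YBRR B=OOYB L=GWOO
After move 3 (F): F=GRWR U=WWOW R=BBBR D=RYYG L=GYOG
Query 1: D[1] = Y
Query 2: L[1] = Y
Query 3: L[3] = G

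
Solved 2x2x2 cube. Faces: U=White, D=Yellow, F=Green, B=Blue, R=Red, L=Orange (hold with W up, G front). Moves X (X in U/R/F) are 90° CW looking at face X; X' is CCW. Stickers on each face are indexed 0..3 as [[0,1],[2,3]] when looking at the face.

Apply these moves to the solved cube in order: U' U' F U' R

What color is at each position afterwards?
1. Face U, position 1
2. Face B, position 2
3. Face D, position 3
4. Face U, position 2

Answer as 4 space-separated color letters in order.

Answer: Y R W W

Derivation:
After move 1 (U'): U=WWWW F=OOGG R=GGRR B=RRBB L=BBOO
After move 2 (U'): U=WWWW F=BBGG R=OORR B=GGBB L=RROO
After move 3 (F): F=GBGB U=WWOR R=WOWR D=ROYY L=RYOY
After move 4 (U'): U=WRWO F=RYGB R=GBWR B=WOBB L=GGOY
After move 5 (R): R=WGRB U=WYWB F=ROGY D=RBYW B=OORB
Query 1: U[1] = Y
Query 2: B[2] = R
Query 3: D[3] = W
Query 4: U[2] = W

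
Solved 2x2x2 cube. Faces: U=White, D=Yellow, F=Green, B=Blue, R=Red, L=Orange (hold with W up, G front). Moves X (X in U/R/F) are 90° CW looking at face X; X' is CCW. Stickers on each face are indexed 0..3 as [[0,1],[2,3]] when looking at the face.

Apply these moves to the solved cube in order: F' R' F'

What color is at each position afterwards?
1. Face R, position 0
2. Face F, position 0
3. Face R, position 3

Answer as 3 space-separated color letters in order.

Answer: G W Y

Derivation:
After move 1 (F'): F=GGGG U=WWRR R=YRYR D=OOYY L=OWOW
After move 2 (R'): R=RRYY U=WBRB F=GWGR D=OGYG B=YBOB
After move 3 (F'): F=WRGG U=WBRY R=GROY D=WWYG L=OBOR
Query 1: R[0] = G
Query 2: F[0] = W
Query 3: R[3] = Y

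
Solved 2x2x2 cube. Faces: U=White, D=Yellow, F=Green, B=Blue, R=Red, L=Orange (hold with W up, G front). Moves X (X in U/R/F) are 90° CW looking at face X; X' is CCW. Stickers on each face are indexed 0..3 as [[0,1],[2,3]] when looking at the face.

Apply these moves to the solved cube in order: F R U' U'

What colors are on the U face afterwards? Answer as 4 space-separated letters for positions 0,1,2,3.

Answer: G O G W

Derivation:
After move 1 (F): F=GGGG U=WWOO R=WRWR D=RRYY L=OYOY
After move 2 (R): R=WWRR U=WGOG F=GRGY D=RBYB B=OBWB
After move 3 (U'): U=GGWO F=OYGY R=GRRR B=WWWB L=OBOY
After move 4 (U'): U=GOGW F=OBGY R=OYRR B=GRWB L=WWOY
Query: U face = GOGW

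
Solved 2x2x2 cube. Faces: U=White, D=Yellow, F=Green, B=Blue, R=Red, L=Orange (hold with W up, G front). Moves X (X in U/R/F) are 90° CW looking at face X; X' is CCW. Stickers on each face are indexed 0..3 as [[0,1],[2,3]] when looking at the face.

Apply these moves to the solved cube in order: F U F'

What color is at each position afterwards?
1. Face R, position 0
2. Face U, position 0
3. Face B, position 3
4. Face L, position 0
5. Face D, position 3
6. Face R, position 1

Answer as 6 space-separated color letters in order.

Answer: R O B G Y B

Derivation:
After move 1 (F): F=GGGG U=WWOO R=WRWR D=RRYY L=OYOY
After move 2 (U): U=OWOW F=WRGG R=BBWR B=OYBB L=GGOY
After move 3 (F'): F=RGWG U=OWBW R=RBRR D=GYYY L=GWOO
Query 1: R[0] = R
Query 2: U[0] = O
Query 3: B[3] = B
Query 4: L[0] = G
Query 5: D[3] = Y
Query 6: R[1] = B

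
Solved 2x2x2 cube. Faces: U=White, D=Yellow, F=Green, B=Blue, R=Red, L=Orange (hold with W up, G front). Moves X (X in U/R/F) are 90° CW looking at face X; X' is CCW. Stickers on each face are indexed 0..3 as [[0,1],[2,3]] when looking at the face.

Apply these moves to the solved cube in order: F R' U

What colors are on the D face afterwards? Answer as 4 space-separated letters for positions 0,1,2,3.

Answer: R G Y G

Derivation:
After move 1 (F): F=GGGG U=WWOO R=WRWR D=RRYY L=OYOY
After move 2 (R'): R=RRWW U=WBOB F=GWGO D=RGYG B=YBRB
After move 3 (U): U=OWBB F=RRGO R=YBWW B=OYRB L=GWOY
Query: D face = RGYG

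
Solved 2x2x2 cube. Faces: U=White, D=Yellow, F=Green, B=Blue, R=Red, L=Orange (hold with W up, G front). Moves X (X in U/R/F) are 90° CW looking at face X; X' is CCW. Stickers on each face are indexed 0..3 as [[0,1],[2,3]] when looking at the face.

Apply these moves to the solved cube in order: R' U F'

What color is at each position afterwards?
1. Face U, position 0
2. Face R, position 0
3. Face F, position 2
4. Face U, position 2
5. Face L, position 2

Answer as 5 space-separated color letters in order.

Answer: W G R Y O

Derivation:
After move 1 (R'): R=RRRR U=WBWB F=GWGW D=YGYG B=YBYB
After move 2 (U): U=WWBB F=RRGW R=YBRR B=OOYB L=GWOO
After move 3 (F'): F=RWRG U=WWYR R=GBYR D=WOYG L=GBOB
Query 1: U[0] = W
Query 2: R[0] = G
Query 3: F[2] = R
Query 4: U[2] = Y
Query 5: L[2] = O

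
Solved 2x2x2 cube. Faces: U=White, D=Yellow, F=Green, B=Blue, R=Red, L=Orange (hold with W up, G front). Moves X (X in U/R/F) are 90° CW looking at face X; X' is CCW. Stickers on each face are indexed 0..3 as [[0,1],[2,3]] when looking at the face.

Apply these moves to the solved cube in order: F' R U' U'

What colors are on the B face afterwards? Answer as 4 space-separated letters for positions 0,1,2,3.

After move 1 (F'): F=GGGG U=WWRR R=YRYR D=OOYY L=OWOW
After move 2 (R): R=YYRR U=WGRG F=GOGY D=OBYB B=RBWB
After move 3 (U'): U=GGWR F=OWGY R=GORR B=YYWB L=RBOW
After move 4 (U'): U=GRGW F=RBGY R=OWRR B=GOWB L=YYOW
Query: B face = GOWB

Answer: G O W B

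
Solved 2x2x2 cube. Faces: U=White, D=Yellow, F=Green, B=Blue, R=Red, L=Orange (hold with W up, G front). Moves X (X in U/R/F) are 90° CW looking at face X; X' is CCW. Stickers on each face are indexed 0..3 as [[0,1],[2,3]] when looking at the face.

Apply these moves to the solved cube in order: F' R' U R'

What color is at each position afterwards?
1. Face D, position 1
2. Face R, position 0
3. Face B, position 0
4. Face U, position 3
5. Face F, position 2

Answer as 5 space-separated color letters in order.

After move 1 (F'): F=GGGG U=WWRR R=YRYR D=OOYY L=OWOW
After move 2 (R'): R=RRYY U=WBRB F=GWGR D=OGYG B=YBOB
After move 3 (U): U=RWBB F=RRGR R=YBYY B=OWOB L=GWOW
After move 4 (R'): R=BYYY U=ROBO F=RWGB D=ORYR B=GWGB
Query 1: D[1] = R
Query 2: R[0] = B
Query 3: B[0] = G
Query 4: U[3] = O
Query 5: F[2] = G

Answer: R B G O G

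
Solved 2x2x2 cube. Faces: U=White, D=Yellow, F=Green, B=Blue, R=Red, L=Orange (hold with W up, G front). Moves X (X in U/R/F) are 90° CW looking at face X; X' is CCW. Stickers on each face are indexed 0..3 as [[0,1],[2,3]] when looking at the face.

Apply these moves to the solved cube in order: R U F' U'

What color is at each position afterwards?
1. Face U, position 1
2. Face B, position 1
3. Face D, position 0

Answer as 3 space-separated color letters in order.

Answer: R B Y

Derivation:
After move 1 (R): R=RRRR U=WGWG F=GYGY D=YBYB B=WBWB
After move 2 (U): U=WWGG F=RRGY R=WBRR B=OOWB L=GYOO
After move 3 (F'): F=RYRG U=WWWR R=BBYR D=YOYB L=GGOG
After move 4 (U'): U=WRWW F=GGRG R=RYYR B=BBWB L=OOOG
Query 1: U[1] = R
Query 2: B[1] = B
Query 3: D[0] = Y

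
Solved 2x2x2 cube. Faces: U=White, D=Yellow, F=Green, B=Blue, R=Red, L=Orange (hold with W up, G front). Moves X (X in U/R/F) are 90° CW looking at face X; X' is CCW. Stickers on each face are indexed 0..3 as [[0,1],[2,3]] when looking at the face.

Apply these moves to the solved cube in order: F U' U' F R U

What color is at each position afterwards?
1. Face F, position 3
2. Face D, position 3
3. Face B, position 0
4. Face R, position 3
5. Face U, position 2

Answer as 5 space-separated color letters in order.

After move 1 (F): F=GGGG U=WWOO R=WRWR D=RRYY L=OYOY
After move 2 (U'): U=WOWO F=OYGG R=GGWR B=WRBB L=BBOY
After move 3 (U'): U=OOWW F=BBGG R=OYWR B=GGBB L=WROY
After move 4 (F): F=GBGB U=OOYR R=WYWR D=WOYY L=WROR
After move 5 (R): R=WWRY U=OBYB F=GOGY D=WBYG B=RGOB
After move 6 (U): U=YOBB F=WWGY R=RGRY B=WROB L=GOOR
Query 1: F[3] = Y
Query 2: D[3] = G
Query 3: B[0] = W
Query 4: R[3] = Y
Query 5: U[2] = B

Answer: Y G W Y B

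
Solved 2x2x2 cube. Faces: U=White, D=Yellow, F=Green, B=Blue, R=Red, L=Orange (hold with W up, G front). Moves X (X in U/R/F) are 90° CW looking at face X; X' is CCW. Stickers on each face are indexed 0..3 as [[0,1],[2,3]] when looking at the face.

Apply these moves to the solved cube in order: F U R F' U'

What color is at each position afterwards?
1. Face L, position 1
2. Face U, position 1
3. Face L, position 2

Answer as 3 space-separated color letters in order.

After move 1 (F): F=GGGG U=WWOO R=WRWR D=RRYY L=OYOY
After move 2 (U): U=OWOW F=WRGG R=BBWR B=OYBB L=GGOY
After move 3 (R): R=WBRB U=OROG F=WRGY D=RBYO B=WYWB
After move 4 (F'): F=RYWG U=ORWR R=BBRB D=GYYO L=GGOO
After move 5 (U'): U=RROW F=GGWG R=RYRB B=BBWB L=WYOO
Query 1: L[1] = Y
Query 2: U[1] = R
Query 3: L[2] = O

Answer: Y R O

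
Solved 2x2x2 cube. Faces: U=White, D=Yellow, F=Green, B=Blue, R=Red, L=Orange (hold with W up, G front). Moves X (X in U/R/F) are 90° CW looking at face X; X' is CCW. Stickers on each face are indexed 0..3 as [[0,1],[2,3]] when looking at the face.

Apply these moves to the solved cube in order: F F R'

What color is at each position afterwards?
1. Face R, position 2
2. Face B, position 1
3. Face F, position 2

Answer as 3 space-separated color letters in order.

Answer: O B G

Derivation:
After move 1 (F): F=GGGG U=WWOO R=WRWR D=RRYY L=OYOY
After move 2 (F): F=GGGG U=WWYY R=OROR D=WWYY L=OROR
After move 3 (R'): R=RROO U=WBYB F=GWGY D=WGYG B=YBWB
Query 1: R[2] = O
Query 2: B[1] = B
Query 3: F[2] = G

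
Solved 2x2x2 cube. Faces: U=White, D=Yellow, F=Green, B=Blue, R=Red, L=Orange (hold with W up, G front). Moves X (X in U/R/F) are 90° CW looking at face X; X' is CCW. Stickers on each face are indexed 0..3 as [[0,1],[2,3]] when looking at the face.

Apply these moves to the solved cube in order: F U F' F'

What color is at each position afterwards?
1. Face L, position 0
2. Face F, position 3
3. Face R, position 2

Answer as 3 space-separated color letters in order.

Answer: G W G

Derivation:
After move 1 (F): F=GGGG U=WWOO R=WRWR D=RRYY L=OYOY
After move 2 (U): U=OWOW F=WRGG R=BBWR B=OYBB L=GGOY
After move 3 (F'): F=RGWG U=OWBW R=RBRR D=GYYY L=GWOO
After move 4 (F'): F=GGRW U=OWRR R=YBGR D=WOYY L=GWOB
Query 1: L[0] = G
Query 2: F[3] = W
Query 3: R[2] = G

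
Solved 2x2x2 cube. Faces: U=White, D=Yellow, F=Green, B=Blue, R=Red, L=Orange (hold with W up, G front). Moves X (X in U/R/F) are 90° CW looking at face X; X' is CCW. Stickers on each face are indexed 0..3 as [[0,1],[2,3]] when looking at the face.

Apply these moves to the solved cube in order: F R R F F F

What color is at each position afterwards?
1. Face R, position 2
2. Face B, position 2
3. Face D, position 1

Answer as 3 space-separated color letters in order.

After move 1 (F): F=GGGG U=WWOO R=WRWR D=RRYY L=OYOY
After move 2 (R): R=WWRR U=WGOG F=GRGY D=RBYB B=OBWB
After move 3 (R): R=RWRW U=WROY F=GBGB D=RWYO B=GBGB
After move 4 (F): F=GGBB U=WRYY R=OWYW D=RRYO L=OROW
After move 5 (F): F=BGBG U=WRWR R=YWYW D=YOYO L=OROR
After move 6 (F): F=BBGG U=WRRR R=WWRW D=YYYO L=OYOO
Query 1: R[2] = R
Query 2: B[2] = G
Query 3: D[1] = Y

Answer: R G Y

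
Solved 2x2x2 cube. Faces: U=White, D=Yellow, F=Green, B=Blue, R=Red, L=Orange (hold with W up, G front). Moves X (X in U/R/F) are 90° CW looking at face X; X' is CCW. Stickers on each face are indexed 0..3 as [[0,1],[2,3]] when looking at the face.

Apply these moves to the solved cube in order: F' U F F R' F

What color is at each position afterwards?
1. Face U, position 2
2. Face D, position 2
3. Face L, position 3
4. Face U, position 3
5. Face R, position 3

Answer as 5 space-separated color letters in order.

Answer: B Y G Y G

Derivation:
After move 1 (F'): F=GGGG U=WWRR R=YRYR D=OOYY L=OWOW
After move 2 (U): U=RWRW F=YRGG R=BBYR B=OWBB L=GGOW
After move 3 (F): F=GYGR U=RWWG R=RBWR D=YBYY L=GOOO
After move 4 (F): F=GGRY U=RWOO R=WBGR D=WRYY L=GYOB
After move 5 (R'): R=BRWG U=RBOO F=GWRO D=WGYY B=YWRB
After move 6 (F): F=RGOW U=RBBY R=OROG D=WBYY L=GWOG
Query 1: U[2] = B
Query 2: D[2] = Y
Query 3: L[3] = G
Query 4: U[3] = Y
Query 5: R[3] = G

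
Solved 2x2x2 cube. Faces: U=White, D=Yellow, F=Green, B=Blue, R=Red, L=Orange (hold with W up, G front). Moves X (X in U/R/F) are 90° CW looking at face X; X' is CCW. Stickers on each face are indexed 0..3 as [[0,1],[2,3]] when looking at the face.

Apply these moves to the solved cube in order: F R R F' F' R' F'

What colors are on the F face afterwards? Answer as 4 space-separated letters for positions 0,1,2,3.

Answer: R R B B

Derivation:
After move 1 (F): F=GGGG U=WWOO R=WRWR D=RRYY L=OYOY
After move 2 (R): R=WWRR U=WGOG F=GRGY D=RBYB B=OBWB
After move 3 (R): R=RWRW U=WROY F=GBGB D=RWYO B=GBGB
After move 4 (F'): F=BBGG U=WRRR R=WWRW D=YYYO L=OYOO
After move 5 (F'): F=BGBG U=WRWR R=YWYW D=YOYO L=OROR
After move 6 (R'): R=WWYY U=WGWG F=BRBR D=YGYG B=OBOB
After move 7 (F'): F=RRBB U=WGWY R=GWYY D=RRYG L=OGOW
Query: F face = RRBB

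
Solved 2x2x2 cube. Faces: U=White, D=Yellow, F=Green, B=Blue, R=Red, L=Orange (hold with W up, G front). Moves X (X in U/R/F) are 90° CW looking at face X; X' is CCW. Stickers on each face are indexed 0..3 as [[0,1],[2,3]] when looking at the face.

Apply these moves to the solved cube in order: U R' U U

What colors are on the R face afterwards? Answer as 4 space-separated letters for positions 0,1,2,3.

Answer: G G B R

Derivation:
After move 1 (U): U=WWWW F=RRGG R=BBRR B=OOBB L=GGOO
After move 2 (R'): R=BRBR U=WBWO F=RWGW D=YRYG B=YOYB
After move 3 (U): U=WWOB F=BRGW R=YOBR B=GGYB L=RWOO
After move 4 (U): U=OWBW F=YOGW R=GGBR B=RWYB L=BROO
Query: R face = GGBR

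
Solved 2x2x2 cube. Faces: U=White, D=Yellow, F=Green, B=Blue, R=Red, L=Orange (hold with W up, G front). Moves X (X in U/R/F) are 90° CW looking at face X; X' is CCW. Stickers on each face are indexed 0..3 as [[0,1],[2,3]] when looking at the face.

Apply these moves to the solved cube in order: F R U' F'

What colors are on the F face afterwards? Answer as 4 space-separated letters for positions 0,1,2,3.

After move 1 (F): F=GGGG U=WWOO R=WRWR D=RRYY L=OYOY
After move 2 (R): R=WWRR U=WGOG F=GRGY D=RBYB B=OBWB
After move 3 (U'): U=GGWO F=OYGY R=GRRR B=WWWB L=OBOY
After move 4 (F'): F=YYOG U=GGGR R=BRRR D=BYYB L=OOOW
Query: F face = YYOG

Answer: Y Y O G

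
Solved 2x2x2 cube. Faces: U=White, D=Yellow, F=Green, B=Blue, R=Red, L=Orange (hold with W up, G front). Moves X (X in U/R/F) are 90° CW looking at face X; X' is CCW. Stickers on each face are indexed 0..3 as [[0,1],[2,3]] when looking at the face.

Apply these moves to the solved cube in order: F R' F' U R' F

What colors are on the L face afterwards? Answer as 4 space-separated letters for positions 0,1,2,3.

Answer: W Y O R

Derivation:
After move 1 (F): F=GGGG U=WWOO R=WRWR D=RRYY L=OYOY
After move 2 (R'): R=RRWW U=WBOB F=GWGO D=RGYG B=YBRB
After move 3 (F'): F=WOGG U=WBRW R=GRRW D=YYYG L=OBOO
After move 4 (U): U=RWWB F=GRGG R=YBRW B=OBRB L=WOOO
After move 5 (R'): R=BWYR U=RRWO F=GWGB D=YRYG B=GBYB
After move 6 (F): F=GGBW U=RROO R=WWOR D=YBYG L=WYOR
Query: L face = WYOR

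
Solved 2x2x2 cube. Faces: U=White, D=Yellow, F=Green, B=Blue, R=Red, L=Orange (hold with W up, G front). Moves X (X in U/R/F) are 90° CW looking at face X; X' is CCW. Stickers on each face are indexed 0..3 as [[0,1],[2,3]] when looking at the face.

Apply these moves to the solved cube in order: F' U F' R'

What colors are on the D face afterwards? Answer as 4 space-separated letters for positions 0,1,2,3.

Answer: G G Y G

Derivation:
After move 1 (F'): F=GGGG U=WWRR R=YRYR D=OOYY L=OWOW
After move 2 (U): U=RWRW F=YRGG R=BBYR B=OWBB L=GGOW
After move 3 (F'): F=RGYG U=RWBY R=OBOR D=GWYY L=GWOR
After move 4 (R'): R=BROO U=RBBO F=RWYY D=GGYG B=YWWB
Query: D face = GGYG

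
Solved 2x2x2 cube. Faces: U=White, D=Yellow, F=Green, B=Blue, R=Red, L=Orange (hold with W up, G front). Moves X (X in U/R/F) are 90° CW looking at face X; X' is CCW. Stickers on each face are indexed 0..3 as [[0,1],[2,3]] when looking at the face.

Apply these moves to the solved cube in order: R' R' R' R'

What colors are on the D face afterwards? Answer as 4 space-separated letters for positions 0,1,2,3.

After move 1 (R'): R=RRRR U=WBWB F=GWGW D=YGYG B=YBYB
After move 2 (R'): R=RRRR U=WYWY F=GBGB D=YWYW B=GBGB
After move 3 (R'): R=RRRR U=WGWG F=GYGY D=YBYB B=WBWB
After move 4 (R'): R=RRRR U=WWWW F=GGGG D=YYYY B=BBBB
Query: D face = YYYY

Answer: Y Y Y Y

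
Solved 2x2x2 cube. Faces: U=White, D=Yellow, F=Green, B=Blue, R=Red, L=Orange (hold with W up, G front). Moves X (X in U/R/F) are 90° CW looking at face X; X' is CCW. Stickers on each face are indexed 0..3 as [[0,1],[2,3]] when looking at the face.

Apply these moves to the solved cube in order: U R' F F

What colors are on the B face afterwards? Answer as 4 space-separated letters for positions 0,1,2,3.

Answer: Y O Y B

Derivation:
After move 1 (U): U=WWWW F=RRGG R=BBRR B=OOBB L=GGOO
After move 2 (R'): R=BRBR U=WBWO F=RWGW D=YRYG B=YOYB
After move 3 (F): F=GRWW U=WBOG R=WROR D=BBYG L=GYOR
After move 4 (F): F=WGWR U=WBRY R=ORGR D=OWYG L=GBOB
Query: B face = YOYB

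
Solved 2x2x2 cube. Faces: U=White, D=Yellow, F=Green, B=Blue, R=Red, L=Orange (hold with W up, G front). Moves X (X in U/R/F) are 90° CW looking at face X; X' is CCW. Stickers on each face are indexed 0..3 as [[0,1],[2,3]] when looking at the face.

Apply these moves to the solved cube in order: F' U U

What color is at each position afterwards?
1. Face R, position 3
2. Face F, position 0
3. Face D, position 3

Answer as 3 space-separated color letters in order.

After move 1 (F'): F=GGGG U=WWRR R=YRYR D=OOYY L=OWOW
After move 2 (U): U=RWRW F=YRGG R=BBYR B=OWBB L=GGOW
After move 3 (U): U=RRWW F=BBGG R=OWYR B=GGBB L=YROW
Query 1: R[3] = R
Query 2: F[0] = B
Query 3: D[3] = Y

Answer: R B Y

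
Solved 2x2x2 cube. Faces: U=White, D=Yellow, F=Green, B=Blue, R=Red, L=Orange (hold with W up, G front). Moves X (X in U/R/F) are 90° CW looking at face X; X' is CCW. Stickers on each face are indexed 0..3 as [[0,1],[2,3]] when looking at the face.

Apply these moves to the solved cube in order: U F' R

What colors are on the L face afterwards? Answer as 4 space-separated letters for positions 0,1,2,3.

Answer: G W O W

Derivation:
After move 1 (U): U=WWWW F=RRGG R=BBRR B=OOBB L=GGOO
After move 2 (F'): F=RGRG U=WWBR R=YBYR D=GOYY L=GWOW
After move 3 (R): R=YYRB U=WGBG F=RORY D=GBYO B=ROWB
Query: L face = GWOW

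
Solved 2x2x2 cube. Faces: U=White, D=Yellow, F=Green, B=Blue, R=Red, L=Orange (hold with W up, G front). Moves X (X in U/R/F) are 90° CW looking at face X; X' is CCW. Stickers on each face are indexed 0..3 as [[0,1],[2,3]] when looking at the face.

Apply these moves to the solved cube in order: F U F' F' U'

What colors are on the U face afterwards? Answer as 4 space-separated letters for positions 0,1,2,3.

After move 1 (F): F=GGGG U=WWOO R=WRWR D=RRYY L=OYOY
After move 2 (U): U=OWOW F=WRGG R=BBWR B=OYBB L=GGOY
After move 3 (F'): F=RGWG U=OWBW R=RBRR D=GYYY L=GWOO
After move 4 (F'): F=GGRW U=OWRR R=YBGR D=WOYY L=GWOB
After move 5 (U'): U=WROR F=GWRW R=GGGR B=YBBB L=OYOB
Query: U face = WROR

Answer: W R O R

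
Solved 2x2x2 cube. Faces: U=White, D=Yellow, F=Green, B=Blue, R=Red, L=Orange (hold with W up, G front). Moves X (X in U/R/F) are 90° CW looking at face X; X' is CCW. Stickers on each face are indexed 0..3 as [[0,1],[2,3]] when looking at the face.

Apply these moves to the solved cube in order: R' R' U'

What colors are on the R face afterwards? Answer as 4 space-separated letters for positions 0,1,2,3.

Answer: G B R R

Derivation:
After move 1 (R'): R=RRRR U=WBWB F=GWGW D=YGYG B=YBYB
After move 2 (R'): R=RRRR U=WYWY F=GBGB D=YWYW B=GBGB
After move 3 (U'): U=YYWW F=OOGB R=GBRR B=RRGB L=GBOO
Query: R face = GBRR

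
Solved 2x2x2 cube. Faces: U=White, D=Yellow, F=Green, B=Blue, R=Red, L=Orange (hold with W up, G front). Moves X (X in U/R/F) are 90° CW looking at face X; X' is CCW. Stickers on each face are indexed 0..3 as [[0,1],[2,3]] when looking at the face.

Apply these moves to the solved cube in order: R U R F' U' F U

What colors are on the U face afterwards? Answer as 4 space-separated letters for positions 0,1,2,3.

After move 1 (R): R=RRRR U=WGWG F=GYGY D=YBYB B=WBWB
After move 2 (U): U=WWGG F=RRGY R=WBRR B=OOWB L=GYOO
After move 3 (R): R=RWRB U=WRGY F=RBGB D=YWYO B=GOWB
After move 4 (F'): F=BBRG U=WRRR R=WWYB D=YOYO L=GYOG
After move 5 (U'): U=RRWR F=GYRG R=BBYB B=WWWB L=GOOG
After move 6 (F): F=RGGY U=RRGO R=WBRB D=YBYO L=GYOO
After move 7 (U): U=GROR F=WBGY R=WWRB B=GYWB L=RGOO
Query: U face = GROR

Answer: G R O R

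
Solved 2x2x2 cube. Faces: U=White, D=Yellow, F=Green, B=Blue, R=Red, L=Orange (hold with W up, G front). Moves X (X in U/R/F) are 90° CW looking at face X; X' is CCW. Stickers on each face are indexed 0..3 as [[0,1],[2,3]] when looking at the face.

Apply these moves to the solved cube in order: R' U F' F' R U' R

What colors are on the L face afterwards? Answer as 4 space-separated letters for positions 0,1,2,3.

Answer: Y O O Y

Derivation:
After move 1 (R'): R=RRRR U=WBWB F=GWGW D=YGYG B=YBYB
After move 2 (U): U=WWBB F=RRGW R=YBRR B=OOYB L=GWOO
After move 3 (F'): F=RWRG U=WWYR R=GBYR D=WOYG L=GBOB
After move 4 (F'): F=WGRR U=WWGY R=OBWR D=BBYG L=GROY
After move 5 (R): R=WORB U=WGGR F=WBRG D=BYYO B=YOWB
After move 6 (U'): U=GRWG F=GRRG R=WBRB B=WOWB L=YOOY
After move 7 (R): R=RWBB U=GRWG F=GYRO D=BWYW B=GORB
Query: L face = YOOY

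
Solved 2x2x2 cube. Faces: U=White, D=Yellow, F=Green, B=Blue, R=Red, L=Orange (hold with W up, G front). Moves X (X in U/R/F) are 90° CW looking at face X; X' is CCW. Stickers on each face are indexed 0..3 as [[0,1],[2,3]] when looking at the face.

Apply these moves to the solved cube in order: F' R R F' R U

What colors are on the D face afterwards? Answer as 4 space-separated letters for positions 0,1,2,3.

Answer: W G Y G

Derivation:
After move 1 (F'): F=GGGG U=WWRR R=YRYR D=OOYY L=OWOW
After move 2 (R): R=YYRR U=WGRG F=GOGY D=OBYB B=RBWB
After move 3 (R): R=RYRY U=WORY F=GBGB D=OWYR B=GBGB
After move 4 (F'): F=BBGG U=WORR R=WYOY D=WWYR L=OYOR
After move 5 (R): R=OWYY U=WBRG F=BWGR D=WGYG B=RBOB
After move 6 (U): U=RWGB F=OWGR R=RBYY B=OYOB L=BWOR
Query: D face = WGYG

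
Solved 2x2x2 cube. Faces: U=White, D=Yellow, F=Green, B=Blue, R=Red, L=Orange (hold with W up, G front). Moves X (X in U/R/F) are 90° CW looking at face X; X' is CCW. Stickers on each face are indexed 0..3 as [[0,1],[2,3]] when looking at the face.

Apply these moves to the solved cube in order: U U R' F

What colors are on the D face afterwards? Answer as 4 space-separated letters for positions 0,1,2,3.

After move 1 (U): U=WWWW F=RRGG R=BBRR B=OOBB L=GGOO
After move 2 (U): U=WWWW F=BBGG R=OORR B=GGBB L=RROO
After move 3 (R'): R=OROR U=WBWG F=BWGW D=YBYG B=YGYB
After move 4 (F): F=GBWW U=WBOR R=WRGR D=OOYG L=RYOB
Query: D face = OOYG

Answer: O O Y G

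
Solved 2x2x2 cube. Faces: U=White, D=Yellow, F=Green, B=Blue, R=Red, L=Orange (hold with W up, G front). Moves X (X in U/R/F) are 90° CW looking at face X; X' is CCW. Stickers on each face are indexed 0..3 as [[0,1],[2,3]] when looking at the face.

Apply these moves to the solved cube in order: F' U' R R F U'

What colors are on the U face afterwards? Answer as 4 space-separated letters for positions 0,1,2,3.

After move 1 (F'): F=GGGG U=WWRR R=YRYR D=OOYY L=OWOW
After move 2 (U'): U=WRWR F=OWGG R=GGYR B=YRBB L=BBOW
After move 3 (R): R=YGRG U=WWWG F=OOGY D=OBYY B=RRRB
After move 4 (R): R=RYGG U=WOWY F=OBGY D=ORYR B=GRWB
After move 5 (F): F=GOYB U=WOWB R=WYYG D=GRYR L=BOOR
After move 6 (U'): U=OBWW F=BOYB R=GOYG B=WYWB L=GROR
Query: U face = OBWW

Answer: O B W W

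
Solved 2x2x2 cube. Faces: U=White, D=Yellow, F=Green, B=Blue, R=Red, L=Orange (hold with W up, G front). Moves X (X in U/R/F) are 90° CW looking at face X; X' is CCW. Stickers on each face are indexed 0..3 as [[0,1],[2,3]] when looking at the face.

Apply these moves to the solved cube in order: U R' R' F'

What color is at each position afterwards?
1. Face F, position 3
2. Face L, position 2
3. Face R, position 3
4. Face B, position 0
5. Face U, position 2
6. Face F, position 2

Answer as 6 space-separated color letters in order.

After move 1 (U): U=WWWW F=RRGG R=BBRR B=OOBB L=GGOO
After move 2 (R'): R=BRBR U=WBWO F=RWGW D=YRYG B=YOYB
After move 3 (R'): R=RRBB U=WYWY F=RBGO D=YWYW B=GORB
After move 4 (F'): F=BORG U=WYRB R=WRYB D=GOYW L=GYOW
Query 1: F[3] = G
Query 2: L[2] = O
Query 3: R[3] = B
Query 4: B[0] = G
Query 5: U[2] = R
Query 6: F[2] = R

Answer: G O B G R R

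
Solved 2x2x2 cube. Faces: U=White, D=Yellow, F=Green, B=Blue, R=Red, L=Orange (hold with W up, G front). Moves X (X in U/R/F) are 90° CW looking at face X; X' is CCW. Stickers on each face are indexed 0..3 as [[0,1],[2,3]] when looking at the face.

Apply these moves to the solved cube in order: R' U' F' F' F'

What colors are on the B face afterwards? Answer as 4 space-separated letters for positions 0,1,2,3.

After move 1 (R'): R=RRRR U=WBWB F=GWGW D=YGYG B=YBYB
After move 2 (U'): U=BBWW F=OOGW R=GWRR B=RRYB L=YBOO
After move 3 (F'): F=OWOG U=BBGR R=GWYR D=BOYG L=YWOW
After move 4 (F'): F=WGOO U=BBGY R=OWBR D=WWYG L=YROG
After move 5 (F'): F=GOWO U=BBOB R=WWWR D=RGYG L=YYOG
Query: B face = RRYB

Answer: R R Y B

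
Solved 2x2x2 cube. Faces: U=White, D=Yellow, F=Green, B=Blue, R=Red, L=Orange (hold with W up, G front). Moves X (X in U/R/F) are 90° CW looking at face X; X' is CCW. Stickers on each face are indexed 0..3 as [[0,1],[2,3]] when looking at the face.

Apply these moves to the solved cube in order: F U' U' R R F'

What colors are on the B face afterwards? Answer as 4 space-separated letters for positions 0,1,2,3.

Answer: G G B B

Derivation:
After move 1 (F): F=GGGG U=WWOO R=WRWR D=RRYY L=OYOY
After move 2 (U'): U=WOWO F=OYGG R=GGWR B=WRBB L=BBOY
After move 3 (U'): U=OOWW F=BBGG R=OYWR B=GGBB L=WROY
After move 4 (R): R=WORY U=OBWG F=BRGY D=RBYG B=WGOB
After move 5 (R): R=RWYO U=ORWY F=BBGG D=ROYW B=GGBB
After move 6 (F'): F=BGBG U=ORRY R=OWRO D=RYYW L=WYOW
Query: B face = GGBB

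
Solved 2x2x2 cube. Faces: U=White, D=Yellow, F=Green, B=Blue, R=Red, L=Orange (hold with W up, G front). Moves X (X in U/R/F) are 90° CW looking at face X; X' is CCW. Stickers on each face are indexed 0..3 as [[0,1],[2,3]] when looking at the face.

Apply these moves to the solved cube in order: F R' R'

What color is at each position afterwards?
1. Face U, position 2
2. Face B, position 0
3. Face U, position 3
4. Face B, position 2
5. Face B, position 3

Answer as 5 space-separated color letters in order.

After move 1 (F): F=GGGG U=WWOO R=WRWR D=RRYY L=OYOY
After move 2 (R'): R=RRWW U=WBOB F=GWGO D=RGYG B=YBRB
After move 3 (R'): R=RWRW U=WROY F=GBGB D=RWYO B=GBGB
Query 1: U[2] = O
Query 2: B[0] = G
Query 3: U[3] = Y
Query 4: B[2] = G
Query 5: B[3] = B

Answer: O G Y G B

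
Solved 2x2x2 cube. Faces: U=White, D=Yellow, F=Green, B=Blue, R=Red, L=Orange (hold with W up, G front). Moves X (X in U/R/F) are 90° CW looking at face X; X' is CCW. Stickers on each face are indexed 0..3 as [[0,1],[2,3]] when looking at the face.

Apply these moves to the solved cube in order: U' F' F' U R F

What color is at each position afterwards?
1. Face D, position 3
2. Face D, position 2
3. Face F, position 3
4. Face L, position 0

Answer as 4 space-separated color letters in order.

After move 1 (U'): U=WWWW F=OOGG R=GGRR B=RRBB L=BBOO
After move 2 (F'): F=OGOG U=WWGR R=YGYR D=BOYY L=BWOW
After move 3 (F'): F=GGOO U=WWYY R=OGBR D=WWYY L=BROG
After move 4 (U): U=YWYW F=OGOO R=RRBR B=BRBB L=GGOG
After move 5 (R): R=BRRR U=YGYO F=OWOY D=WBYB B=WRWB
After move 6 (F): F=OOYW U=YGGG R=YROR D=RBYB L=GWOB
Query 1: D[3] = B
Query 2: D[2] = Y
Query 3: F[3] = W
Query 4: L[0] = G

Answer: B Y W G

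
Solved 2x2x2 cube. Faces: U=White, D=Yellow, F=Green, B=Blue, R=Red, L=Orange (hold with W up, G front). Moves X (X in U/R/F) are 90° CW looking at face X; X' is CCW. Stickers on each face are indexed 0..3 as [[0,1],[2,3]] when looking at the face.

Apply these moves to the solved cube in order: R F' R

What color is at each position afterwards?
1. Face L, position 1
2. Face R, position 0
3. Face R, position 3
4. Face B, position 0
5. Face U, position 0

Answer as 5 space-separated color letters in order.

Answer: G Y R R W

Derivation:
After move 1 (R): R=RRRR U=WGWG F=GYGY D=YBYB B=WBWB
After move 2 (F'): F=YYGG U=WGRR R=BRYR D=OOYB L=OGOW
After move 3 (R): R=YBRR U=WYRG F=YOGB D=OWYW B=RBGB
Query 1: L[1] = G
Query 2: R[0] = Y
Query 3: R[3] = R
Query 4: B[0] = R
Query 5: U[0] = W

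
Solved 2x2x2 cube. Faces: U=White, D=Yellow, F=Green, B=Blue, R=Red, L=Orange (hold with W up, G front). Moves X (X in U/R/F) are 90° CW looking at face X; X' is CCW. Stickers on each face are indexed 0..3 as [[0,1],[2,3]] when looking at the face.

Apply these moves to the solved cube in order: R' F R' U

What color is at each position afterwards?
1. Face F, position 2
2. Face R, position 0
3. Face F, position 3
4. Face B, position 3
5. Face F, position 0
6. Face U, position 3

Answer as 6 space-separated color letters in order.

Answer: W G O B R Y

Derivation:
After move 1 (R'): R=RRRR U=WBWB F=GWGW D=YGYG B=YBYB
After move 2 (F): F=GGWW U=WBOO R=WRBR D=RRYG L=OYOG
After move 3 (R'): R=RRWB U=WYOY F=GBWO D=RGYW B=GBRB
After move 4 (U): U=OWYY F=RRWO R=GBWB B=OYRB L=GBOG
Query 1: F[2] = W
Query 2: R[0] = G
Query 3: F[3] = O
Query 4: B[3] = B
Query 5: F[0] = R
Query 6: U[3] = Y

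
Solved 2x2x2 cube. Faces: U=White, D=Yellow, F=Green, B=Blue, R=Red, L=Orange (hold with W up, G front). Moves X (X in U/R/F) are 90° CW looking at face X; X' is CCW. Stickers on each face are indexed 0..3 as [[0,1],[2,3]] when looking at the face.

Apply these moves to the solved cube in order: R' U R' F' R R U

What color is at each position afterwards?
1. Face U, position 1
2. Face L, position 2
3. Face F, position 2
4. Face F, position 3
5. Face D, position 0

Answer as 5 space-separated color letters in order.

Answer: W O R G W

Derivation:
After move 1 (R'): R=RRRR U=WBWB F=GWGW D=YGYG B=YBYB
After move 2 (U): U=WWBB F=RRGW R=YBRR B=OOYB L=GWOO
After move 3 (R'): R=BRYR U=WYBO F=RWGB D=YRYW B=GOGB
After move 4 (F'): F=WBRG U=WYBY R=RRYR D=WOYW L=GOOB
After move 5 (R): R=YRRR U=WBBG F=WORW D=WGYG B=YOYB
After move 6 (R): R=RYRR U=WOBW F=WGRG D=WYYY B=GOBB
After move 7 (U): U=BWWO F=RYRG R=GORR B=GOBB L=WGOB
Query 1: U[1] = W
Query 2: L[2] = O
Query 3: F[2] = R
Query 4: F[3] = G
Query 5: D[0] = W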